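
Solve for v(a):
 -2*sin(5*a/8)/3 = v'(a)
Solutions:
 v(a) = C1 + 16*cos(5*a/8)/15


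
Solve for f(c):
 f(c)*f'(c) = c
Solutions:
 f(c) = -sqrt(C1 + c^2)
 f(c) = sqrt(C1 + c^2)


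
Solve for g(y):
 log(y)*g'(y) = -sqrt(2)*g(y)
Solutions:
 g(y) = C1*exp(-sqrt(2)*li(y))


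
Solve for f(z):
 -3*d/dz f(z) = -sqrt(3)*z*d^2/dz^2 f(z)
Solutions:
 f(z) = C1 + C2*z^(1 + sqrt(3))


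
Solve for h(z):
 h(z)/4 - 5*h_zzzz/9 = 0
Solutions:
 h(z) = C1*exp(-5^(3/4)*sqrt(6)*z/10) + C2*exp(5^(3/4)*sqrt(6)*z/10) + C3*sin(5^(3/4)*sqrt(6)*z/10) + C4*cos(5^(3/4)*sqrt(6)*z/10)


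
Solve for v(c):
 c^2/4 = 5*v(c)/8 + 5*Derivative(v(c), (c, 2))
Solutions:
 v(c) = C1*sin(sqrt(2)*c/4) + C2*cos(sqrt(2)*c/4) + 2*c^2/5 - 32/5


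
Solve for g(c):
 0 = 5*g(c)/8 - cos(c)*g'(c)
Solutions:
 g(c) = C1*(sin(c) + 1)^(5/16)/(sin(c) - 1)^(5/16)


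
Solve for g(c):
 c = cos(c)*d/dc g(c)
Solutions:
 g(c) = C1 + Integral(c/cos(c), c)


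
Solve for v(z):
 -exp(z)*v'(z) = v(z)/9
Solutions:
 v(z) = C1*exp(exp(-z)/9)


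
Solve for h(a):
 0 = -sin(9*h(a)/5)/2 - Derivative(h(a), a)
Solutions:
 a/2 + 5*log(cos(9*h(a)/5) - 1)/18 - 5*log(cos(9*h(a)/5) + 1)/18 = C1


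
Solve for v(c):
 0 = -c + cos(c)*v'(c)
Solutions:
 v(c) = C1 + Integral(c/cos(c), c)


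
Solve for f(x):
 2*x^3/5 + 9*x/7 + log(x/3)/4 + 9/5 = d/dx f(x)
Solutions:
 f(x) = C1 + x^4/10 + 9*x^2/14 + x*log(x)/4 - x*log(3)/4 + 31*x/20


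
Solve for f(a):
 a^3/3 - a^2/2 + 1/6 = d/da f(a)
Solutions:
 f(a) = C1 + a^4/12 - a^3/6 + a/6


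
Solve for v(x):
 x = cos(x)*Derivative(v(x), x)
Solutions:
 v(x) = C1 + Integral(x/cos(x), x)


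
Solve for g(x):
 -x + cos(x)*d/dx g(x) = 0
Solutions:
 g(x) = C1 + Integral(x/cos(x), x)


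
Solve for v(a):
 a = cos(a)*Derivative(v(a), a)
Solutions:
 v(a) = C1 + Integral(a/cos(a), a)


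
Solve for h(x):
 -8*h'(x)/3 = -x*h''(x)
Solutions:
 h(x) = C1 + C2*x^(11/3)


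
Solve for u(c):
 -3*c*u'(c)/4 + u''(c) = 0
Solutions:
 u(c) = C1 + C2*erfi(sqrt(6)*c/4)


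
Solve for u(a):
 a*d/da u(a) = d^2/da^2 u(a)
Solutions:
 u(a) = C1 + C2*erfi(sqrt(2)*a/2)


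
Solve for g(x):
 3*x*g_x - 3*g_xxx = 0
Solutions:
 g(x) = C1 + Integral(C2*airyai(x) + C3*airybi(x), x)


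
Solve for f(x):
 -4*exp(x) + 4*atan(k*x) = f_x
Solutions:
 f(x) = C1 + 4*Piecewise((x*atan(k*x) - log(k^2*x^2 + 1)/(2*k), Ne(k, 0)), (0, True)) - 4*exp(x)


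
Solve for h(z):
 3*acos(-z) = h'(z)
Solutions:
 h(z) = C1 + 3*z*acos(-z) + 3*sqrt(1 - z^2)


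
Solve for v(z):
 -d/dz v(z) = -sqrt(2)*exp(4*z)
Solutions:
 v(z) = C1 + sqrt(2)*exp(4*z)/4


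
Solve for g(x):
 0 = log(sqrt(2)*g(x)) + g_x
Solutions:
 2*Integral(1/(2*log(_y) + log(2)), (_y, g(x))) = C1 - x


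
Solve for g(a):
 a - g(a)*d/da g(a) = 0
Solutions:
 g(a) = -sqrt(C1 + a^2)
 g(a) = sqrt(C1 + a^2)


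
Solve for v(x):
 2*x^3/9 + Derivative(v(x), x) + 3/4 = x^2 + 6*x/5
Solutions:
 v(x) = C1 - x^4/18 + x^3/3 + 3*x^2/5 - 3*x/4


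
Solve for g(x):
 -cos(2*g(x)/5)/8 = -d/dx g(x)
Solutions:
 -x/8 - 5*log(sin(2*g(x)/5) - 1)/4 + 5*log(sin(2*g(x)/5) + 1)/4 = C1


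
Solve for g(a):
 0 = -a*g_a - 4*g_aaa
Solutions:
 g(a) = C1 + Integral(C2*airyai(-2^(1/3)*a/2) + C3*airybi(-2^(1/3)*a/2), a)


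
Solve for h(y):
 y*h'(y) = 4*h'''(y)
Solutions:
 h(y) = C1 + Integral(C2*airyai(2^(1/3)*y/2) + C3*airybi(2^(1/3)*y/2), y)


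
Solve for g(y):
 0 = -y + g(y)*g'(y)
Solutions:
 g(y) = -sqrt(C1 + y^2)
 g(y) = sqrt(C1 + y^2)


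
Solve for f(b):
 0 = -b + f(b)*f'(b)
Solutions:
 f(b) = -sqrt(C1 + b^2)
 f(b) = sqrt(C1 + b^2)


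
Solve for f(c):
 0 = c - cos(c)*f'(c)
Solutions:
 f(c) = C1 + Integral(c/cos(c), c)


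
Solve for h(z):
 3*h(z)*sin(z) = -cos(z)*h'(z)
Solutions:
 h(z) = C1*cos(z)^3


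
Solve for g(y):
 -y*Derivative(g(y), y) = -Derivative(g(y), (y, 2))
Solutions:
 g(y) = C1 + C2*erfi(sqrt(2)*y/2)


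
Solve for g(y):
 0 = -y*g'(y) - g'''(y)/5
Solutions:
 g(y) = C1 + Integral(C2*airyai(-5^(1/3)*y) + C3*airybi(-5^(1/3)*y), y)


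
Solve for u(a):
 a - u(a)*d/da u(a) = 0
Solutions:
 u(a) = -sqrt(C1 + a^2)
 u(a) = sqrt(C1 + a^2)


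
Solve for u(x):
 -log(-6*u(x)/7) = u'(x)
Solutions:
 Integral(1/(log(-_y) - log(7) + log(6)), (_y, u(x))) = C1 - x


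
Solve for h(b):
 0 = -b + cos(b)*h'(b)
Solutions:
 h(b) = C1 + Integral(b/cos(b), b)


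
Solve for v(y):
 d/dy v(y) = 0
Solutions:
 v(y) = C1


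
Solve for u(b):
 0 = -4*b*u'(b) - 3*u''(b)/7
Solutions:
 u(b) = C1 + C2*erf(sqrt(42)*b/3)


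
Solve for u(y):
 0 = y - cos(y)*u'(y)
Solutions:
 u(y) = C1 + Integral(y/cos(y), y)


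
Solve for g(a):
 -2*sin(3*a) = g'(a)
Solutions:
 g(a) = C1 + 2*cos(3*a)/3


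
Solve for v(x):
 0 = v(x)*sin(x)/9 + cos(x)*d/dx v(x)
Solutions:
 v(x) = C1*cos(x)^(1/9)


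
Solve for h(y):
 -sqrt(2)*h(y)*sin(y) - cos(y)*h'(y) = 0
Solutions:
 h(y) = C1*cos(y)^(sqrt(2))


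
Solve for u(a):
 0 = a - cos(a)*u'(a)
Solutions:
 u(a) = C1 + Integral(a/cos(a), a)


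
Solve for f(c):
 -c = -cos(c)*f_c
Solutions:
 f(c) = C1 + Integral(c/cos(c), c)


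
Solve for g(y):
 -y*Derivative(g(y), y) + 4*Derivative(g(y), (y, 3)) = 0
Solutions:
 g(y) = C1 + Integral(C2*airyai(2^(1/3)*y/2) + C3*airybi(2^(1/3)*y/2), y)


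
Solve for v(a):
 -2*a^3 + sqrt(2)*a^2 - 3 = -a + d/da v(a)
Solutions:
 v(a) = C1 - a^4/2 + sqrt(2)*a^3/3 + a^2/2 - 3*a


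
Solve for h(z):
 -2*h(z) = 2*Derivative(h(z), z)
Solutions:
 h(z) = C1*exp(-z)


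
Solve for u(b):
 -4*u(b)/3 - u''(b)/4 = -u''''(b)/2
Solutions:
 u(b) = C1*exp(-sqrt(3)*b*sqrt(3 + sqrt(393))/6) + C2*exp(sqrt(3)*b*sqrt(3 + sqrt(393))/6) + C3*sin(sqrt(3)*b*sqrt(-3 + sqrt(393))/6) + C4*cos(sqrt(3)*b*sqrt(-3 + sqrt(393))/6)


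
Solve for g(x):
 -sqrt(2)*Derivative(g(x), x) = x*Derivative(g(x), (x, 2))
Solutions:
 g(x) = C1 + C2*x^(1 - sqrt(2))


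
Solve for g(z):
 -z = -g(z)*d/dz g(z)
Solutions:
 g(z) = -sqrt(C1 + z^2)
 g(z) = sqrt(C1 + z^2)


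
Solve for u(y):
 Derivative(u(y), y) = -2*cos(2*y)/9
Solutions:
 u(y) = C1 - sin(2*y)/9


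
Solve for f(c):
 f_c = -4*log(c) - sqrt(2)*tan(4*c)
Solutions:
 f(c) = C1 - 4*c*log(c) + 4*c + sqrt(2)*log(cos(4*c))/4


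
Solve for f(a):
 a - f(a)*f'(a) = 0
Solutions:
 f(a) = -sqrt(C1 + a^2)
 f(a) = sqrt(C1 + a^2)


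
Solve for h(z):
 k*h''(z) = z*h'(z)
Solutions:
 h(z) = C1 + C2*erf(sqrt(2)*z*sqrt(-1/k)/2)/sqrt(-1/k)


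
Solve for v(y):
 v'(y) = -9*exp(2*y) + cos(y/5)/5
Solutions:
 v(y) = C1 - 9*exp(2*y)/2 + sin(y/5)


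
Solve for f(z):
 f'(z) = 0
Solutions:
 f(z) = C1


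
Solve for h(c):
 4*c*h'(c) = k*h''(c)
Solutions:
 h(c) = C1 + C2*erf(sqrt(2)*c*sqrt(-1/k))/sqrt(-1/k)


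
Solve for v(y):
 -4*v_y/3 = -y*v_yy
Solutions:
 v(y) = C1 + C2*y^(7/3)


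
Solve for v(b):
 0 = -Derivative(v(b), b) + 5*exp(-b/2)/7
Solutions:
 v(b) = C1 - 10*exp(-b/2)/7


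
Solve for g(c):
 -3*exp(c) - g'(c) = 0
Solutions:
 g(c) = C1 - 3*exp(c)


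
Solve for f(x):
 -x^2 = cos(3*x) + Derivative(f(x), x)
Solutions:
 f(x) = C1 - x^3/3 - sin(3*x)/3


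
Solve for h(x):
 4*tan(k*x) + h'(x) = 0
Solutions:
 h(x) = C1 - 4*Piecewise((-log(cos(k*x))/k, Ne(k, 0)), (0, True))


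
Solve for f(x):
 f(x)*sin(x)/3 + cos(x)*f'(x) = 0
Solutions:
 f(x) = C1*cos(x)^(1/3)


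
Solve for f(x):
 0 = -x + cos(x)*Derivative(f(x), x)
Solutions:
 f(x) = C1 + Integral(x/cos(x), x)


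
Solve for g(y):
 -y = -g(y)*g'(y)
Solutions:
 g(y) = -sqrt(C1 + y^2)
 g(y) = sqrt(C1 + y^2)


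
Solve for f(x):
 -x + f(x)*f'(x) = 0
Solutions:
 f(x) = -sqrt(C1 + x^2)
 f(x) = sqrt(C1 + x^2)


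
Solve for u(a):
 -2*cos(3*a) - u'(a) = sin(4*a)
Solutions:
 u(a) = C1 - 2*sin(3*a)/3 + cos(4*a)/4


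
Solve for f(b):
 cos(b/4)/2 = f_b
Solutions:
 f(b) = C1 + 2*sin(b/4)


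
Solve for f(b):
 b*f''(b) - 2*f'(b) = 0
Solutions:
 f(b) = C1 + C2*b^3


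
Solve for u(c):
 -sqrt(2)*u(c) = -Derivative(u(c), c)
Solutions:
 u(c) = C1*exp(sqrt(2)*c)


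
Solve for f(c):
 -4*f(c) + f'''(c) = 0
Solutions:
 f(c) = C3*exp(2^(2/3)*c) + (C1*sin(2^(2/3)*sqrt(3)*c/2) + C2*cos(2^(2/3)*sqrt(3)*c/2))*exp(-2^(2/3)*c/2)


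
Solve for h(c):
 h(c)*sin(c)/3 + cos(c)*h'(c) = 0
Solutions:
 h(c) = C1*cos(c)^(1/3)


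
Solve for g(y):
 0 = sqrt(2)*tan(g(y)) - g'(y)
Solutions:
 g(y) = pi - asin(C1*exp(sqrt(2)*y))
 g(y) = asin(C1*exp(sqrt(2)*y))


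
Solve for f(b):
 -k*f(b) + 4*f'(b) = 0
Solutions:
 f(b) = C1*exp(b*k/4)


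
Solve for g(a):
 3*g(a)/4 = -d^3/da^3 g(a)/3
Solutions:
 g(a) = C3*exp(-2^(1/3)*3^(2/3)*a/2) + (C1*sin(3*2^(1/3)*3^(1/6)*a/4) + C2*cos(3*2^(1/3)*3^(1/6)*a/4))*exp(2^(1/3)*3^(2/3)*a/4)


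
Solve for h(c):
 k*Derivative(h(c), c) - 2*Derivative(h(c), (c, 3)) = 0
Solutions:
 h(c) = C1 + C2*exp(-sqrt(2)*c*sqrt(k)/2) + C3*exp(sqrt(2)*c*sqrt(k)/2)


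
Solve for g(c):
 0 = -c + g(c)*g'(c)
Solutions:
 g(c) = -sqrt(C1 + c^2)
 g(c) = sqrt(C1 + c^2)


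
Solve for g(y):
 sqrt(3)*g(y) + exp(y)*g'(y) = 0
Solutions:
 g(y) = C1*exp(sqrt(3)*exp(-y))


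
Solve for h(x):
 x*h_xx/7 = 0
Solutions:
 h(x) = C1 + C2*x


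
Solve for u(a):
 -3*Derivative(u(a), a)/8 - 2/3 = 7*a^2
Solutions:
 u(a) = C1 - 56*a^3/9 - 16*a/9


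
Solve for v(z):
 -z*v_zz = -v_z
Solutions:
 v(z) = C1 + C2*z^2


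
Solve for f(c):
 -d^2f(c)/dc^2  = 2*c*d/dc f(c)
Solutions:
 f(c) = C1 + C2*erf(c)


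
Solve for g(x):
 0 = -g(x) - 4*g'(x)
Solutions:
 g(x) = C1*exp(-x/4)


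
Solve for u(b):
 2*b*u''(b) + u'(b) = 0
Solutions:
 u(b) = C1 + C2*sqrt(b)


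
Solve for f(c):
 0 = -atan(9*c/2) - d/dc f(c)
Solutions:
 f(c) = C1 - c*atan(9*c/2) + log(81*c^2 + 4)/9


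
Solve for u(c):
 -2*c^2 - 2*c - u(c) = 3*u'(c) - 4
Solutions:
 u(c) = C1*exp(-c/3) - 2*c^2 + 10*c - 26


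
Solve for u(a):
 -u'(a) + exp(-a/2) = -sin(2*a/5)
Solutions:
 u(a) = C1 - 5*cos(2*a/5)/2 - 2*exp(-a/2)


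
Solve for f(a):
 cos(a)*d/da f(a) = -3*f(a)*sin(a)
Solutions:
 f(a) = C1*cos(a)^3


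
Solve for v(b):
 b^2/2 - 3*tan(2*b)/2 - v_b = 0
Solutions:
 v(b) = C1 + b^3/6 + 3*log(cos(2*b))/4


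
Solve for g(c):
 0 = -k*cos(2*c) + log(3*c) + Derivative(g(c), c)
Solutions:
 g(c) = C1 - c*log(c) - c*log(3) + c + k*sin(2*c)/2


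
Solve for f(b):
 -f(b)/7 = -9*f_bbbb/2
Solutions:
 f(b) = C1*exp(-2^(1/4)*sqrt(3)*7^(3/4)*b/21) + C2*exp(2^(1/4)*sqrt(3)*7^(3/4)*b/21) + C3*sin(2^(1/4)*sqrt(3)*7^(3/4)*b/21) + C4*cos(2^(1/4)*sqrt(3)*7^(3/4)*b/21)


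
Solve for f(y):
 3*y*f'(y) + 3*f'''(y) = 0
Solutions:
 f(y) = C1 + Integral(C2*airyai(-y) + C3*airybi(-y), y)


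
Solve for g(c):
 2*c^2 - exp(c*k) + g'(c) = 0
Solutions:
 g(c) = C1 - 2*c^3/3 + exp(c*k)/k


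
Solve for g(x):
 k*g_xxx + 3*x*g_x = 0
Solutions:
 g(x) = C1 + Integral(C2*airyai(3^(1/3)*x*(-1/k)^(1/3)) + C3*airybi(3^(1/3)*x*(-1/k)^(1/3)), x)


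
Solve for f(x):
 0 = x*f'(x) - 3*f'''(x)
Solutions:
 f(x) = C1 + Integral(C2*airyai(3^(2/3)*x/3) + C3*airybi(3^(2/3)*x/3), x)


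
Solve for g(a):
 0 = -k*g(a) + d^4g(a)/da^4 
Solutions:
 g(a) = C1*exp(-a*k^(1/4)) + C2*exp(a*k^(1/4)) + C3*exp(-I*a*k^(1/4)) + C4*exp(I*a*k^(1/4))


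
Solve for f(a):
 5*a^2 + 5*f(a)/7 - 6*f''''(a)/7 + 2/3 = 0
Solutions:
 f(a) = C1*exp(-5^(1/4)*6^(3/4)*a/6) + C2*exp(5^(1/4)*6^(3/4)*a/6) + C3*sin(5^(1/4)*6^(3/4)*a/6) + C4*cos(5^(1/4)*6^(3/4)*a/6) - 7*a^2 - 14/15


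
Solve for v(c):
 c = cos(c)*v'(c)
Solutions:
 v(c) = C1 + Integral(c/cos(c), c)


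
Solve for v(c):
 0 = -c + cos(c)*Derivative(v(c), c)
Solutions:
 v(c) = C1 + Integral(c/cos(c), c)


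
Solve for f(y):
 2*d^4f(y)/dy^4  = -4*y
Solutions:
 f(y) = C1 + C2*y + C3*y^2 + C4*y^3 - y^5/60


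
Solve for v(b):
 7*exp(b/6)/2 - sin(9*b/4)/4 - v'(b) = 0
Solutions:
 v(b) = C1 + 21*exp(b/6) + cos(9*b/4)/9


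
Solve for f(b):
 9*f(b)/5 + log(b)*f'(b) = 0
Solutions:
 f(b) = C1*exp(-9*li(b)/5)


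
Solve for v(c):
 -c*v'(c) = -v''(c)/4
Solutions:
 v(c) = C1 + C2*erfi(sqrt(2)*c)


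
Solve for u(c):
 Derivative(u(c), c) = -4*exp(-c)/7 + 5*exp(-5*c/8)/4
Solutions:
 u(c) = C1 + 4*exp(-c)/7 - 2*exp(-5*c/8)


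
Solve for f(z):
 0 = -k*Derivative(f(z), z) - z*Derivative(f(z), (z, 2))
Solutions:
 f(z) = C1 + z^(1 - re(k))*(C2*sin(log(z)*Abs(im(k))) + C3*cos(log(z)*im(k)))


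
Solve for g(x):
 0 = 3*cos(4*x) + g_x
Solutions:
 g(x) = C1 - 3*sin(4*x)/4


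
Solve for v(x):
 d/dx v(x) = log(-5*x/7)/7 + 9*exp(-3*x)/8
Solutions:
 v(x) = C1 + x*log(-x)/7 + x*(-log(7) - 1 + log(5))/7 - 3*exp(-3*x)/8


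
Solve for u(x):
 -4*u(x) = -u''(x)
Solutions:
 u(x) = C1*exp(-2*x) + C2*exp(2*x)


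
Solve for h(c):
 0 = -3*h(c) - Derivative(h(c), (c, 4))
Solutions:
 h(c) = (C1*sin(sqrt(2)*3^(1/4)*c/2) + C2*cos(sqrt(2)*3^(1/4)*c/2))*exp(-sqrt(2)*3^(1/4)*c/2) + (C3*sin(sqrt(2)*3^(1/4)*c/2) + C4*cos(sqrt(2)*3^(1/4)*c/2))*exp(sqrt(2)*3^(1/4)*c/2)


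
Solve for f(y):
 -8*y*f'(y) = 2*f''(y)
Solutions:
 f(y) = C1 + C2*erf(sqrt(2)*y)


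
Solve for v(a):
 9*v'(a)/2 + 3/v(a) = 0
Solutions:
 v(a) = -sqrt(C1 - 12*a)/3
 v(a) = sqrt(C1 - 12*a)/3


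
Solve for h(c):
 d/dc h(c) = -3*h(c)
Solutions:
 h(c) = C1*exp(-3*c)


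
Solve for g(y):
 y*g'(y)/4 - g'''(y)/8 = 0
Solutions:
 g(y) = C1 + Integral(C2*airyai(2^(1/3)*y) + C3*airybi(2^(1/3)*y), y)


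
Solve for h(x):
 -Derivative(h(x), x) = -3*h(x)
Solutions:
 h(x) = C1*exp(3*x)


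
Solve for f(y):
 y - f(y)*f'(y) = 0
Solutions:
 f(y) = -sqrt(C1 + y^2)
 f(y) = sqrt(C1 + y^2)


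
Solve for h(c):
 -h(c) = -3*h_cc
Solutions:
 h(c) = C1*exp(-sqrt(3)*c/3) + C2*exp(sqrt(3)*c/3)


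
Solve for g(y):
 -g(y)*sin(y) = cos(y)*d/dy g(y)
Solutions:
 g(y) = C1*cos(y)


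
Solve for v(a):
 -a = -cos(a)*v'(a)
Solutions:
 v(a) = C1 + Integral(a/cos(a), a)


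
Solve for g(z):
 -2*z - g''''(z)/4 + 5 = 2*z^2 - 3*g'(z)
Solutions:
 g(z) = C1 + C4*exp(12^(1/3)*z) + 2*z^3/9 + z^2/3 - 5*z/3 + (C2*sin(2^(2/3)*3^(5/6)*z/2) + C3*cos(2^(2/3)*3^(5/6)*z/2))*exp(-12^(1/3)*z/2)


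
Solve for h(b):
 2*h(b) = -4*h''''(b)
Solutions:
 h(b) = (C1*sin(2^(1/4)*b/2) + C2*cos(2^(1/4)*b/2))*exp(-2^(1/4)*b/2) + (C3*sin(2^(1/4)*b/2) + C4*cos(2^(1/4)*b/2))*exp(2^(1/4)*b/2)


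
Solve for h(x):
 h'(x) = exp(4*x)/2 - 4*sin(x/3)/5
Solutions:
 h(x) = C1 + exp(4*x)/8 + 12*cos(x/3)/5


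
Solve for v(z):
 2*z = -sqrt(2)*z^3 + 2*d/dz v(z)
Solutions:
 v(z) = C1 + sqrt(2)*z^4/8 + z^2/2


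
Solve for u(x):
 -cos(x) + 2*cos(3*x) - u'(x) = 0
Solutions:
 u(x) = C1 - sin(x) + 2*sin(3*x)/3


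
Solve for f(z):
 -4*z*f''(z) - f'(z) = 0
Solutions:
 f(z) = C1 + C2*z^(3/4)


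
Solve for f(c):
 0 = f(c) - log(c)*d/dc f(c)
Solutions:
 f(c) = C1*exp(li(c))


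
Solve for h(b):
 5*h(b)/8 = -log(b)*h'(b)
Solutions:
 h(b) = C1*exp(-5*li(b)/8)


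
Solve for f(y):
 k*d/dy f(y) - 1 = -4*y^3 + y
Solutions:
 f(y) = C1 - y^4/k + y^2/(2*k) + y/k


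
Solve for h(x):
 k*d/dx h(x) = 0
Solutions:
 h(x) = C1


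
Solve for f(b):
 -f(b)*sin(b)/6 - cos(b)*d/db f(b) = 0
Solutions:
 f(b) = C1*cos(b)^(1/6)


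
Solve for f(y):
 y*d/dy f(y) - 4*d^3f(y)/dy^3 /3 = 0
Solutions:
 f(y) = C1 + Integral(C2*airyai(6^(1/3)*y/2) + C3*airybi(6^(1/3)*y/2), y)


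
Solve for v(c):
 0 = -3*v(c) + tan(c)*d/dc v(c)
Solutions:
 v(c) = C1*sin(c)^3


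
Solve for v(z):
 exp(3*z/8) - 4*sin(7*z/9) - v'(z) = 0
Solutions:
 v(z) = C1 + 8*exp(3*z/8)/3 + 36*cos(7*z/9)/7


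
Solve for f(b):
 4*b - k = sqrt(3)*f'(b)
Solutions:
 f(b) = C1 + 2*sqrt(3)*b^2/3 - sqrt(3)*b*k/3


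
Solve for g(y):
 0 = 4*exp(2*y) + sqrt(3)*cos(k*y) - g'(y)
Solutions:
 g(y) = C1 + 2*exp(2*y) + sqrt(3)*sin(k*y)/k


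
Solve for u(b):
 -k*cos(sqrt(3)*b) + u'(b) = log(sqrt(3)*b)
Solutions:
 u(b) = C1 + b*log(b) - b + b*log(3)/2 + sqrt(3)*k*sin(sqrt(3)*b)/3


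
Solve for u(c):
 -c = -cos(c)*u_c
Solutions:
 u(c) = C1 + Integral(c/cos(c), c)


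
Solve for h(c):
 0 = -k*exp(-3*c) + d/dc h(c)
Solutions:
 h(c) = C1 - k*exp(-3*c)/3


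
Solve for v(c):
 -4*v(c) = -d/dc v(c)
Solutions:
 v(c) = C1*exp(4*c)


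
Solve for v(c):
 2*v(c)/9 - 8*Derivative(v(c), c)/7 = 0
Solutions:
 v(c) = C1*exp(7*c/36)


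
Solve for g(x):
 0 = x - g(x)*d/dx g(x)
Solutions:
 g(x) = -sqrt(C1 + x^2)
 g(x) = sqrt(C1 + x^2)


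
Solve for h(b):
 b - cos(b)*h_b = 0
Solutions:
 h(b) = C1 + Integral(b/cos(b), b)


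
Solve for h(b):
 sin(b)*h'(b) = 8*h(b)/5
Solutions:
 h(b) = C1*(cos(b) - 1)^(4/5)/(cos(b) + 1)^(4/5)


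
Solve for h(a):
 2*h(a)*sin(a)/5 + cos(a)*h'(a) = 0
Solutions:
 h(a) = C1*cos(a)^(2/5)


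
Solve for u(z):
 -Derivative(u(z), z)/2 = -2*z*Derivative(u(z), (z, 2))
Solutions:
 u(z) = C1 + C2*z^(5/4)


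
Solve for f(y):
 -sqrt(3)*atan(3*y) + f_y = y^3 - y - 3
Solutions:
 f(y) = C1 + y^4/4 - y^2/2 - 3*y + sqrt(3)*(y*atan(3*y) - log(9*y^2 + 1)/6)


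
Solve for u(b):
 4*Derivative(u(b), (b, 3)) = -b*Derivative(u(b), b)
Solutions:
 u(b) = C1 + Integral(C2*airyai(-2^(1/3)*b/2) + C3*airybi(-2^(1/3)*b/2), b)


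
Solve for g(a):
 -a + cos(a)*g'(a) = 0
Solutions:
 g(a) = C1 + Integral(a/cos(a), a)


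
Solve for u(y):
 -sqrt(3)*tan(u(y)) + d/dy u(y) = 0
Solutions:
 u(y) = pi - asin(C1*exp(sqrt(3)*y))
 u(y) = asin(C1*exp(sqrt(3)*y))


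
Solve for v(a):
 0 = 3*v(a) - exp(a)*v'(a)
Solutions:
 v(a) = C1*exp(-3*exp(-a))


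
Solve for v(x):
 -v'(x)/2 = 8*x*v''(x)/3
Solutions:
 v(x) = C1 + C2*x^(13/16)


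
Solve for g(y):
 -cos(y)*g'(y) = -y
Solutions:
 g(y) = C1 + Integral(y/cos(y), y)


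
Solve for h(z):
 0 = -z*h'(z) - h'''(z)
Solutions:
 h(z) = C1 + Integral(C2*airyai(-z) + C3*airybi(-z), z)


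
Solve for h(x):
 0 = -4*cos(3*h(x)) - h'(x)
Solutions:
 h(x) = -asin((C1 + exp(24*x))/(C1 - exp(24*x)))/3 + pi/3
 h(x) = asin((C1 + exp(24*x))/(C1 - exp(24*x)))/3


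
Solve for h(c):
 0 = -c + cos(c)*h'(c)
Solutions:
 h(c) = C1 + Integral(c/cos(c), c)


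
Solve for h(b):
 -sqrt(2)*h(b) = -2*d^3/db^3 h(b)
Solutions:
 h(b) = C3*exp(2^(5/6)*b/2) + (C1*sin(2^(5/6)*sqrt(3)*b/4) + C2*cos(2^(5/6)*sqrt(3)*b/4))*exp(-2^(5/6)*b/4)


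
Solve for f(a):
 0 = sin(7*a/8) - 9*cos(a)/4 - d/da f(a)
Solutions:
 f(a) = C1 - 9*sin(a)/4 - 8*cos(7*a/8)/7


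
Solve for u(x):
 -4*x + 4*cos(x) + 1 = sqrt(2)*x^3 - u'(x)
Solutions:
 u(x) = C1 + sqrt(2)*x^4/4 + 2*x^2 - x - 4*sin(x)


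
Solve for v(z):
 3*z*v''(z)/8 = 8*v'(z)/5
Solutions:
 v(z) = C1 + C2*z^(79/15)


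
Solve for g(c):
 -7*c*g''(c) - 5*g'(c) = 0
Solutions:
 g(c) = C1 + C2*c^(2/7)


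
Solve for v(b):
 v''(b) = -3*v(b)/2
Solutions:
 v(b) = C1*sin(sqrt(6)*b/2) + C2*cos(sqrt(6)*b/2)


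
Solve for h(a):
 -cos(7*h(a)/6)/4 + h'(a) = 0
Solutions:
 -a/4 - 3*log(sin(7*h(a)/6) - 1)/7 + 3*log(sin(7*h(a)/6) + 1)/7 = C1


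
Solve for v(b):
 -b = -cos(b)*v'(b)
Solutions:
 v(b) = C1 + Integral(b/cos(b), b)


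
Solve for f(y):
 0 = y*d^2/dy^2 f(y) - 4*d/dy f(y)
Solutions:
 f(y) = C1 + C2*y^5


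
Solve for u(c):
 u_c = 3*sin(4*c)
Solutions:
 u(c) = C1 - 3*cos(4*c)/4


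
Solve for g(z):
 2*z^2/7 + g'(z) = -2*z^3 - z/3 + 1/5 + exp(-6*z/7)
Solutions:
 g(z) = C1 - z^4/2 - 2*z^3/21 - z^2/6 + z/5 - 7*exp(-6*z/7)/6


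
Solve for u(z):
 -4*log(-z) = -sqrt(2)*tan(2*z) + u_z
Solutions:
 u(z) = C1 - 4*z*log(-z) + 4*z - sqrt(2)*log(cos(2*z))/2


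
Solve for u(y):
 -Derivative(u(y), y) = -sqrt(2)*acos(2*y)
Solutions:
 u(y) = C1 + sqrt(2)*(y*acos(2*y) - sqrt(1 - 4*y^2)/2)


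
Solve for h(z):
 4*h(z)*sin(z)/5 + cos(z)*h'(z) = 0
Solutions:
 h(z) = C1*cos(z)^(4/5)


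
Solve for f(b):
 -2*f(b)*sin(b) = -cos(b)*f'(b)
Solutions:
 f(b) = C1/cos(b)^2


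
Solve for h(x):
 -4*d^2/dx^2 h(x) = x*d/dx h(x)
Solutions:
 h(x) = C1 + C2*erf(sqrt(2)*x/4)


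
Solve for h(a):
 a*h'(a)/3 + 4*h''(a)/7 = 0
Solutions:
 h(a) = C1 + C2*erf(sqrt(42)*a/12)


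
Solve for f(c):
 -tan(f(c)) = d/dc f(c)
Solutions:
 f(c) = pi - asin(C1*exp(-c))
 f(c) = asin(C1*exp(-c))


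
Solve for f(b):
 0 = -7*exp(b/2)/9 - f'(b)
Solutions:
 f(b) = C1 - 14*exp(b/2)/9


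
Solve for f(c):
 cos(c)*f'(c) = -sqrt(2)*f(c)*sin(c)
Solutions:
 f(c) = C1*cos(c)^(sqrt(2))


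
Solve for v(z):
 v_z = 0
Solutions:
 v(z) = C1


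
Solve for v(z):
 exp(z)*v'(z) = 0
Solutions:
 v(z) = C1


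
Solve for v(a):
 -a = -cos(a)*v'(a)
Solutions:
 v(a) = C1 + Integral(a/cos(a), a)


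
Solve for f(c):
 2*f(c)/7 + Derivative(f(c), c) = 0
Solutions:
 f(c) = C1*exp(-2*c/7)


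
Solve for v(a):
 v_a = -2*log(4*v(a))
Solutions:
 Integral(1/(log(_y) + 2*log(2)), (_y, v(a)))/2 = C1 - a


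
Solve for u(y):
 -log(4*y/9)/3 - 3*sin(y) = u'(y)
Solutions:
 u(y) = C1 - y*log(y)/3 - 2*y*log(2)/3 + y/3 + 2*y*log(3)/3 + 3*cos(y)


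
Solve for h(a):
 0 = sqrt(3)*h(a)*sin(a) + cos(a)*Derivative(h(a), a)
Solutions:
 h(a) = C1*cos(a)^(sqrt(3))


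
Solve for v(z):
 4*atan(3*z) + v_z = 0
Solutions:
 v(z) = C1 - 4*z*atan(3*z) + 2*log(9*z^2 + 1)/3


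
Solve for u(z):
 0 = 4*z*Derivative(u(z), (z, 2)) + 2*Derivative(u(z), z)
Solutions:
 u(z) = C1 + C2*sqrt(z)


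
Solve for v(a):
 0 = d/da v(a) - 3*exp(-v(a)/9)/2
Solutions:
 v(a) = 9*log(C1 + a/6)


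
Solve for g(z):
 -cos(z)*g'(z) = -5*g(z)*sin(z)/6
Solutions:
 g(z) = C1/cos(z)^(5/6)


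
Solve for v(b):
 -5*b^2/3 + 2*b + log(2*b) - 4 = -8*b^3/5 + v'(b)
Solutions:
 v(b) = C1 + 2*b^4/5 - 5*b^3/9 + b^2 + b*log(b) - 5*b + b*log(2)


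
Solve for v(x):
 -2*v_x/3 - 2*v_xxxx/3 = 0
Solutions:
 v(x) = C1 + C4*exp(-x) + (C2*sin(sqrt(3)*x/2) + C3*cos(sqrt(3)*x/2))*exp(x/2)


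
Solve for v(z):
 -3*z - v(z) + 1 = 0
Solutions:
 v(z) = 1 - 3*z


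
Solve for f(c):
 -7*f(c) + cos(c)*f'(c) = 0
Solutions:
 f(c) = C1*sqrt(sin(c) + 1)*(sin(c)^3 + 3*sin(c)^2 + 3*sin(c) + 1)/(sqrt(sin(c) - 1)*(sin(c)^3 - 3*sin(c)^2 + 3*sin(c) - 1))


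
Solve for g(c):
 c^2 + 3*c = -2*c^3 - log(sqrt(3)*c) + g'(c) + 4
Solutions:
 g(c) = C1 + c^4/2 + c^3/3 + 3*c^2/2 + c*log(c) - 5*c + c*log(3)/2


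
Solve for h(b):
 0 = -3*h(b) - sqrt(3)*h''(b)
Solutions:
 h(b) = C1*sin(3^(1/4)*b) + C2*cos(3^(1/4)*b)


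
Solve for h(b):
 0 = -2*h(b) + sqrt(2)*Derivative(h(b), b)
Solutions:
 h(b) = C1*exp(sqrt(2)*b)


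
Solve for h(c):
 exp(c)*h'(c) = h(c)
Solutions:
 h(c) = C1*exp(-exp(-c))


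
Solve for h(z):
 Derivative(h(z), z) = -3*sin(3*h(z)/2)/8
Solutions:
 3*z/8 + log(cos(3*h(z)/2) - 1)/3 - log(cos(3*h(z)/2) + 1)/3 = C1


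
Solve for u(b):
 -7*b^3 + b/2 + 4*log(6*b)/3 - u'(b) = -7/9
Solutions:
 u(b) = C1 - 7*b^4/4 + b^2/4 + 4*b*log(b)/3 - 5*b/9 + 4*b*log(6)/3


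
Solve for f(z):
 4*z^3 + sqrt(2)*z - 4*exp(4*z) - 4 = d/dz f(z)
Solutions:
 f(z) = C1 + z^4 + sqrt(2)*z^2/2 - 4*z - exp(4*z)


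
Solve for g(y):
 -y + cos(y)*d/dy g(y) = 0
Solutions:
 g(y) = C1 + Integral(y/cos(y), y)


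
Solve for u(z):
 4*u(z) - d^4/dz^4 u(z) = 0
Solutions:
 u(z) = C1*exp(-sqrt(2)*z) + C2*exp(sqrt(2)*z) + C3*sin(sqrt(2)*z) + C4*cos(sqrt(2)*z)


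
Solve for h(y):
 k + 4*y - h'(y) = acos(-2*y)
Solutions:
 h(y) = C1 + k*y + 2*y^2 - y*acos(-2*y) - sqrt(1 - 4*y^2)/2


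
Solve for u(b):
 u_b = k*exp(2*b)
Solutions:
 u(b) = C1 + k*exp(2*b)/2


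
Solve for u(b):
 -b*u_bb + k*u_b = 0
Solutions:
 u(b) = C1 + b^(re(k) + 1)*(C2*sin(log(b)*Abs(im(k))) + C3*cos(log(b)*im(k)))


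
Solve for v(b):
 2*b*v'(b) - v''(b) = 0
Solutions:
 v(b) = C1 + C2*erfi(b)


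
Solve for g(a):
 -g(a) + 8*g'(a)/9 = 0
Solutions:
 g(a) = C1*exp(9*a/8)


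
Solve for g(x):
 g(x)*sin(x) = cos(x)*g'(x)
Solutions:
 g(x) = C1/cos(x)


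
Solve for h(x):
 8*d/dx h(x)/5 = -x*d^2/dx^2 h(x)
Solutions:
 h(x) = C1 + C2/x^(3/5)


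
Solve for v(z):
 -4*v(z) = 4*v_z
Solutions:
 v(z) = C1*exp(-z)


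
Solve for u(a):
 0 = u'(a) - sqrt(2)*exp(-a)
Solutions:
 u(a) = C1 - sqrt(2)*exp(-a)


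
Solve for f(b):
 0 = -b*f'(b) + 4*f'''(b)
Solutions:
 f(b) = C1 + Integral(C2*airyai(2^(1/3)*b/2) + C3*airybi(2^(1/3)*b/2), b)


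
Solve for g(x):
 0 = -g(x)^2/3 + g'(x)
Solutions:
 g(x) = -3/(C1 + x)


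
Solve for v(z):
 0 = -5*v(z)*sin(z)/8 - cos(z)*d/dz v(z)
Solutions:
 v(z) = C1*cos(z)^(5/8)


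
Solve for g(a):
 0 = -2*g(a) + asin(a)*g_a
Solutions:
 g(a) = C1*exp(2*Integral(1/asin(a), a))


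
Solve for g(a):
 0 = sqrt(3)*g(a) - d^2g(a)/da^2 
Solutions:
 g(a) = C1*exp(-3^(1/4)*a) + C2*exp(3^(1/4)*a)


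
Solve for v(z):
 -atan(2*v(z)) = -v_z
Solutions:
 Integral(1/atan(2*_y), (_y, v(z))) = C1 + z


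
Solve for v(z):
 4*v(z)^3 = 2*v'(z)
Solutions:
 v(z) = -sqrt(2)*sqrt(-1/(C1 + 2*z))/2
 v(z) = sqrt(2)*sqrt(-1/(C1 + 2*z))/2


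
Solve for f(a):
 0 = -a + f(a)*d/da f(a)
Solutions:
 f(a) = -sqrt(C1 + a^2)
 f(a) = sqrt(C1 + a^2)


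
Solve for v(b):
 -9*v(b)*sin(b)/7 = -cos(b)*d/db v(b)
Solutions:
 v(b) = C1/cos(b)^(9/7)


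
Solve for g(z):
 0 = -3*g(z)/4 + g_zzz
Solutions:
 g(z) = C3*exp(6^(1/3)*z/2) + (C1*sin(2^(1/3)*3^(5/6)*z/4) + C2*cos(2^(1/3)*3^(5/6)*z/4))*exp(-6^(1/3)*z/4)


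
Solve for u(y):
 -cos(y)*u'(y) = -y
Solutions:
 u(y) = C1 + Integral(y/cos(y), y)


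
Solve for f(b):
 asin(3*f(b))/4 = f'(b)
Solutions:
 Integral(1/asin(3*_y), (_y, f(b))) = C1 + b/4


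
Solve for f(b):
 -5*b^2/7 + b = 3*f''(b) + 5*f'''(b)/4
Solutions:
 f(b) = C1 + C2*b + C3*exp(-12*b/5) - 5*b^4/252 + 67*b^3/756 - 335*b^2/3024


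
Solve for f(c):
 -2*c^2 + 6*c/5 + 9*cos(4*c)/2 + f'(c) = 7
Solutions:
 f(c) = C1 + 2*c^3/3 - 3*c^2/5 + 7*c - 9*sin(4*c)/8


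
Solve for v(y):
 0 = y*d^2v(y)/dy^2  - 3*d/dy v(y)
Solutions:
 v(y) = C1 + C2*y^4


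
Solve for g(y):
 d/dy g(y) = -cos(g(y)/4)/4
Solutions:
 y/4 - 2*log(sin(g(y)/4) - 1) + 2*log(sin(g(y)/4) + 1) = C1


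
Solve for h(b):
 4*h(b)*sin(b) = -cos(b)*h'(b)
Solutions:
 h(b) = C1*cos(b)^4


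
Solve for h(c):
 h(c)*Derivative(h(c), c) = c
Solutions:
 h(c) = -sqrt(C1 + c^2)
 h(c) = sqrt(C1 + c^2)


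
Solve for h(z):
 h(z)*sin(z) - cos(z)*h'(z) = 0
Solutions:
 h(z) = C1/cos(z)


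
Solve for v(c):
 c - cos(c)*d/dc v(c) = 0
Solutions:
 v(c) = C1 + Integral(c/cos(c), c)


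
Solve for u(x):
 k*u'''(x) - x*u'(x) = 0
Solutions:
 u(x) = C1 + Integral(C2*airyai(x*(1/k)^(1/3)) + C3*airybi(x*(1/k)^(1/3)), x)


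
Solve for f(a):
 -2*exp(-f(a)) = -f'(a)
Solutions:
 f(a) = log(C1 + 2*a)


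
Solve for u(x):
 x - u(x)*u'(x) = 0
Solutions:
 u(x) = -sqrt(C1 + x^2)
 u(x) = sqrt(C1 + x^2)


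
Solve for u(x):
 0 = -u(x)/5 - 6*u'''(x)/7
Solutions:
 u(x) = C3*exp(-30^(2/3)*7^(1/3)*x/30) + (C1*sin(10^(2/3)*3^(1/6)*7^(1/3)*x/20) + C2*cos(10^(2/3)*3^(1/6)*7^(1/3)*x/20))*exp(30^(2/3)*7^(1/3)*x/60)


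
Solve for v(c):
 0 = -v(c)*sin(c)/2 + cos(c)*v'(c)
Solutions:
 v(c) = C1/sqrt(cos(c))


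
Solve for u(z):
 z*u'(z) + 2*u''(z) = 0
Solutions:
 u(z) = C1 + C2*erf(z/2)


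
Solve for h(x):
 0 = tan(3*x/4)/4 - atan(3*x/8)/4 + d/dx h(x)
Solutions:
 h(x) = C1 + x*atan(3*x/8)/4 - log(9*x^2 + 64)/3 + log(cos(3*x/4))/3


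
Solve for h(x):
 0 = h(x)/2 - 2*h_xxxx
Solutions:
 h(x) = C1*exp(-sqrt(2)*x/2) + C2*exp(sqrt(2)*x/2) + C3*sin(sqrt(2)*x/2) + C4*cos(sqrt(2)*x/2)


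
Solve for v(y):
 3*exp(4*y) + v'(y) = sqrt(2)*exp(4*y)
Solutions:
 v(y) = C1 - 3*exp(4*y)/4 + sqrt(2)*exp(4*y)/4


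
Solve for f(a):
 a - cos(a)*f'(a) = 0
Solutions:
 f(a) = C1 + Integral(a/cos(a), a)


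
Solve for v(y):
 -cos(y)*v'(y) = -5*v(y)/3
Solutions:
 v(y) = C1*(sin(y) + 1)^(5/6)/(sin(y) - 1)^(5/6)


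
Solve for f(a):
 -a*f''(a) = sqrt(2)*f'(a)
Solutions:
 f(a) = C1 + C2*a^(1 - sqrt(2))


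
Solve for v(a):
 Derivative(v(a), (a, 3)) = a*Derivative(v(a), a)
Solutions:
 v(a) = C1 + Integral(C2*airyai(a) + C3*airybi(a), a)


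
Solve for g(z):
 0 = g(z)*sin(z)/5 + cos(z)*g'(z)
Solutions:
 g(z) = C1*cos(z)^(1/5)


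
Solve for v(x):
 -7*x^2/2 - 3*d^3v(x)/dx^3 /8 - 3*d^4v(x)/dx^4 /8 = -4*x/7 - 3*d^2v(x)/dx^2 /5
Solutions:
 v(x) = C1 + C2*x + C3*exp(x*(-5 + sqrt(185))/10) + C4*exp(-x*(5 + sqrt(185))/10) + 35*x^4/72 + 355*x^3/336 + 15125*x^2/2688


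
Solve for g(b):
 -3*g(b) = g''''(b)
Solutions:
 g(b) = (C1*sin(sqrt(2)*3^(1/4)*b/2) + C2*cos(sqrt(2)*3^(1/4)*b/2))*exp(-sqrt(2)*3^(1/4)*b/2) + (C3*sin(sqrt(2)*3^(1/4)*b/2) + C4*cos(sqrt(2)*3^(1/4)*b/2))*exp(sqrt(2)*3^(1/4)*b/2)


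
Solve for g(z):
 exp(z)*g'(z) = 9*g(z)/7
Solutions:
 g(z) = C1*exp(-9*exp(-z)/7)


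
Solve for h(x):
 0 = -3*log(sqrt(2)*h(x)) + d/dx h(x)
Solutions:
 -2*Integral(1/(2*log(_y) + log(2)), (_y, h(x)))/3 = C1 - x


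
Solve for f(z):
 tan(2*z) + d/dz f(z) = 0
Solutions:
 f(z) = C1 + log(cos(2*z))/2


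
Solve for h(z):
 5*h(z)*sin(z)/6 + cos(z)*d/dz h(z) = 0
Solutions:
 h(z) = C1*cos(z)^(5/6)


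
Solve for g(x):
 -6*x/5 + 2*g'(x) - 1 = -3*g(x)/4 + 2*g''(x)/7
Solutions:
 g(x) = C1*exp(x*(14 - sqrt(238))/4) + C2*exp(x*(14 + sqrt(238))/4) + 8*x/5 - 44/15


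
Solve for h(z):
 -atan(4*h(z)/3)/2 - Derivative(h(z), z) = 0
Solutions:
 Integral(1/atan(4*_y/3), (_y, h(z))) = C1 - z/2


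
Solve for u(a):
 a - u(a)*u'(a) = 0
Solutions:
 u(a) = -sqrt(C1 + a^2)
 u(a) = sqrt(C1 + a^2)


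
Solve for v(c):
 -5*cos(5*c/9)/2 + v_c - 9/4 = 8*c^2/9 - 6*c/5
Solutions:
 v(c) = C1 + 8*c^3/27 - 3*c^2/5 + 9*c/4 + 9*sin(5*c/9)/2


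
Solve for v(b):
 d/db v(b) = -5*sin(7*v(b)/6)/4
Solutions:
 5*b/4 + 3*log(cos(7*v(b)/6) - 1)/7 - 3*log(cos(7*v(b)/6) + 1)/7 = C1


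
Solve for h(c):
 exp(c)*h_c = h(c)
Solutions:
 h(c) = C1*exp(-exp(-c))


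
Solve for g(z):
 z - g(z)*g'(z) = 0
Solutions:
 g(z) = -sqrt(C1 + z^2)
 g(z) = sqrt(C1 + z^2)


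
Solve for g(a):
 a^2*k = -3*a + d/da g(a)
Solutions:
 g(a) = C1 + a^3*k/3 + 3*a^2/2


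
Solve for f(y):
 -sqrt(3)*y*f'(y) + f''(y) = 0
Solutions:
 f(y) = C1 + C2*erfi(sqrt(2)*3^(1/4)*y/2)


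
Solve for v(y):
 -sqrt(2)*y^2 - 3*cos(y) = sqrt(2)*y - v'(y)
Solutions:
 v(y) = C1 + sqrt(2)*y^3/3 + sqrt(2)*y^2/2 + 3*sin(y)


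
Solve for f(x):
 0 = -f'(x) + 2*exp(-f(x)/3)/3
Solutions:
 f(x) = 3*log(C1 + 2*x/9)


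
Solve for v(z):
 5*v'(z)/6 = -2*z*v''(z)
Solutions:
 v(z) = C1 + C2*z^(7/12)


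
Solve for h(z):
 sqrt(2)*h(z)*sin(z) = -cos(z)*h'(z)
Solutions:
 h(z) = C1*cos(z)^(sqrt(2))


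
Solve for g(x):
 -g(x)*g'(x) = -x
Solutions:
 g(x) = -sqrt(C1 + x^2)
 g(x) = sqrt(C1 + x^2)


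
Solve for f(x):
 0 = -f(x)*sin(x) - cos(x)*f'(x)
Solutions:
 f(x) = C1*cos(x)


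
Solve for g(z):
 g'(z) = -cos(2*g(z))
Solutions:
 g(z) = -asin((C1 + exp(4*z))/(C1 - exp(4*z)))/2 + pi/2
 g(z) = asin((C1 + exp(4*z))/(C1 - exp(4*z)))/2


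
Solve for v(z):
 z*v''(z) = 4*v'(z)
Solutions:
 v(z) = C1 + C2*z^5


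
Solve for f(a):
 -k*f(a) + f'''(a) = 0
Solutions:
 f(a) = C1*exp(a*k^(1/3)) + C2*exp(a*k^(1/3)*(-1 + sqrt(3)*I)/2) + C3*exp(-a*k^(1/3)*(1 + sqrt(3)*I)/2)


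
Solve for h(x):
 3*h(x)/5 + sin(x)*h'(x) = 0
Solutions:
 h(x) = C1*(cos(x) + 1)^(3/10)/(cos(x) - 1)^(3/10)


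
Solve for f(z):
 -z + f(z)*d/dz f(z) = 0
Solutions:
 f(z) = -sqrt(C1 + z^2)
 f(z) = sqrt(C1 + z^2)


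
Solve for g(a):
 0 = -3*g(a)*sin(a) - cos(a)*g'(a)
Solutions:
 g(a) = C1*cos(a)^3


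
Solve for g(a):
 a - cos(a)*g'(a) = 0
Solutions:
 g(a) = C1 + Integral(a/cos(a), a)


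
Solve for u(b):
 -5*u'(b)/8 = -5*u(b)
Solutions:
 u(b) = C1*exp(8*b)


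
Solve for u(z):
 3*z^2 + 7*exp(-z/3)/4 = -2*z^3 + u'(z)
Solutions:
 u(z) = C1 + z^4/2 + z^3 - 21*exp(-z/3)/4


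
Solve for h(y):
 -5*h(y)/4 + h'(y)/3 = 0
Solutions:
 h(y) = C1*exp(15*y/4)


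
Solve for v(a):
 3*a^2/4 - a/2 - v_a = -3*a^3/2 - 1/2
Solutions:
 v(a) = C1 + 3*a^4/8 + a^3/4 - a^2/4 + a/2


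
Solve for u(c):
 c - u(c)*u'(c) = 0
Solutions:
 u(c) = -sqrt(C1 + c^2)
 u(c) = sqrt(C1 + c^2)


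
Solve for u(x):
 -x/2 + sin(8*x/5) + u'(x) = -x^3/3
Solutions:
 u(x) = C1 - x^4/12 + x^2/4 + 5*cos(8*x/5)/8


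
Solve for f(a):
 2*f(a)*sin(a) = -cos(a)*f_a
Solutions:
 f(a) = C1*cos(a)^2


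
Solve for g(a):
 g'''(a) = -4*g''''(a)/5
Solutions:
 g(a) = C1 + C2*a + C3*a^2 + C4*exp(-5*a/4)


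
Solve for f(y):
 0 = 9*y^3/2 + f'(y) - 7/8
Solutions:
 f(y) = C1 - 9*y^4/8 + 7*y/8


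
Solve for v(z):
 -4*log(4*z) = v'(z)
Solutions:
 v(z) = C1 - 4*z*log(z) - z*log(256) + 4*z


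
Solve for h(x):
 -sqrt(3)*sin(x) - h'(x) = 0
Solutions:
 h(x) = C1 + sqrt(3)*cos(x)


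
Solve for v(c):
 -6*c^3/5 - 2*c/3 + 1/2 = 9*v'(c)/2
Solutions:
 v(c) = C1 - c^4/15 - 2*c^2/27 + c/9


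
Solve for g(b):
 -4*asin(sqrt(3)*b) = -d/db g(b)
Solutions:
 g(b) = C1 + 4*b*asin(sqrt(3)*b) + 4*sqrt(3)*sqrt(1 - 3*b^2)/3


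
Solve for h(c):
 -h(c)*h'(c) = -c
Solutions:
 h(c) = -sqrt(C1 + c^2)
 h(c) = sqrt(C1 + c^2)


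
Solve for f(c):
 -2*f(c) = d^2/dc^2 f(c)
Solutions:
 f(c) = C1*sin(sqrt(2)*c) + C2*cos(sqrt(2)*c)


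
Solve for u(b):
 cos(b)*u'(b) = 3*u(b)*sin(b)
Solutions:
 u(b) = C1/cos(b)^3


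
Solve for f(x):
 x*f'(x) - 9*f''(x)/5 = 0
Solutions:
 f(x) = C1 + C2*erfi(sqrt(10)*x/6)


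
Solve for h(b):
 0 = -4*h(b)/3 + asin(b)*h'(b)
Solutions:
 h(b) = C1*exp(4*Integral(1/asin(b), b)/3)


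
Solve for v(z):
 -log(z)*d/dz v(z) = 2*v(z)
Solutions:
 v(z) = C1*exp(-2*li(z))


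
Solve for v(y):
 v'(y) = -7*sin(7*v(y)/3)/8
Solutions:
 7*y/8 + 3*log(cos(7*v(y)/3) - 1)/14 - 3*log(cos(7*v(y)/3) + 1)/14 = C1


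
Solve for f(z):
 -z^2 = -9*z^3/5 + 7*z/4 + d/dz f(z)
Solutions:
 f(z) = C1 + 9*z^4/20 - z^3/3 - 7*z^2/8


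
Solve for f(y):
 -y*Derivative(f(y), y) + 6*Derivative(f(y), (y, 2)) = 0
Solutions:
 f(y) = C1 + C2*erfi(sqrt(3)*y/6)


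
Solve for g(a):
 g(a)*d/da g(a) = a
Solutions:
 g(a) = -sqrt(C1 + a^2)
 g(a) = sqrt(C1 + a^2)


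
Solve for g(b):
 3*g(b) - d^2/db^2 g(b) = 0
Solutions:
 g(b) = C1*exp(-sqrt(3)*b) + C2*exp(sqrt(3)*b)


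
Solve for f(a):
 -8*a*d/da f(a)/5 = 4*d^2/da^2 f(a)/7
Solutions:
 f(a) = C1 + C2*erf(sqrt(35)*a/5)


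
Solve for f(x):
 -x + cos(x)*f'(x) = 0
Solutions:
 f(x) = C1 + Integral(x/cos(x), x)


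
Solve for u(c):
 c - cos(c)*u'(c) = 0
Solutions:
 u(c) = C1 + Integral(c/cos(c), c)


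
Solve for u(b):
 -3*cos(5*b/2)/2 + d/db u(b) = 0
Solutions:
 u(b) = C1 + 3*sin(5*b/2)/5


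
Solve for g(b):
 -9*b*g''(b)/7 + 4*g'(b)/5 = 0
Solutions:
 g(b) = C1 + C2*b^(73/45)


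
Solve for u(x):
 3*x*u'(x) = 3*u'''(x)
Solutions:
 u(x) = C1 + Integral(C2*airyai(x) + C3*airybi(x), x)


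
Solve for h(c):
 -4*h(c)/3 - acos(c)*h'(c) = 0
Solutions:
 h(c) = C1*exp(-4*Integral(1/acos(c), c)/3)


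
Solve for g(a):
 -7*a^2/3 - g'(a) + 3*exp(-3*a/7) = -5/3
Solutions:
 g(a) = C1 - 7*a^3/9 + 5*a/3 - 7*exp(-3*a/7)


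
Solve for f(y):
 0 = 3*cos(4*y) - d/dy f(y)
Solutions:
 f(y) = C1 + 3*sin(4*y)/4


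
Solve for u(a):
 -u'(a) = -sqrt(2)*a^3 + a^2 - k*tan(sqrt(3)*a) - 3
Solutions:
 u(a) = C1 + sqrt(2)*a^4/4 - a^3/3 + 3*a - sqrt(3)*k*log(cos(sqrt(3)*a))/3


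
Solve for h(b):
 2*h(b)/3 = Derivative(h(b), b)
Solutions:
 h(b) = C1*exp(2*b/3)


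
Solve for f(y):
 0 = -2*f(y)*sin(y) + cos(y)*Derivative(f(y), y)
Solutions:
 f(y) = C1/cos(y)^2


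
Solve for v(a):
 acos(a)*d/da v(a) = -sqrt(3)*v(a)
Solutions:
 v(a) = C1*exp(-sqrt(3)*Integral(1/acos(a), a))


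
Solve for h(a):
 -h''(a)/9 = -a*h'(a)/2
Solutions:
 h(a) = C1 + C2*erfi(3*a/2)


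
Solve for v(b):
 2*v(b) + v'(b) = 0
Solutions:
 v(b) = C1*exp(-2*b)


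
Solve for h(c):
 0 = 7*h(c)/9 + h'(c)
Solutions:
 h(c) = C1*exp(-7*c/9)


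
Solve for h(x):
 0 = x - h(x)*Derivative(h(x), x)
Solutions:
 h(x) = -sqrt(C1 + x^2)
 h(x) = sqrt(C1 + x^2)


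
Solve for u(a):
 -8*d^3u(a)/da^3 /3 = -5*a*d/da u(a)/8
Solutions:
 u(a) = C1 + Integral(C2*airyai(15^(1/3)*a/4) + C3*airybi(15^(1/3)*a/4), a)


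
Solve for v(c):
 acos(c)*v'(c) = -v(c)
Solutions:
 v(c) = C1*exp(-Integral(1/acos(c), c))


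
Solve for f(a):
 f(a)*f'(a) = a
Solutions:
 f(a) = -sqrt(C1 + a^2)
 f(a) = sqrt(C1 + a^2)


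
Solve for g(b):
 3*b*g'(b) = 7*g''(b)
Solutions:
 g(b) = C1 + C2*erfi(sqrt(42)*b/14)


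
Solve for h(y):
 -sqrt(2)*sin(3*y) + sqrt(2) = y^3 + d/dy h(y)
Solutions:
 h(y) = C1 - y^4/4 + sqrt(2)*y + sqrt(2)*cos(3*y)/3


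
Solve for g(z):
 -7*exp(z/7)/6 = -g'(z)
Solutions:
 g(z) = C1 + 49*exp(z/7)/6


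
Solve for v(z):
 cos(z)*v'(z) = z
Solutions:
 v(z) = C1 + Integral(z/cos(z), z)


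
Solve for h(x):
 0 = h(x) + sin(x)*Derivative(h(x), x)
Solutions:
 h(x) = C1*sqrt(cos(x) + 1)/sqrt(cos(x) - 1)


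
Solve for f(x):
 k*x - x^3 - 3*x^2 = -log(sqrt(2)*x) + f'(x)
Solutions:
 f(x) = C1 + k*x^2/2 - x^4/4 - x^3 + x*log(x) - x + x*log(2)/2


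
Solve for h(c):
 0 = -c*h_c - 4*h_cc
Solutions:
 h(c) = C1 + C2*erf(sqrt(2)*c/4)


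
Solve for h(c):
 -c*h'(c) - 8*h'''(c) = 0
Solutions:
 h(c) = C1 + Integral(C2*airyai(-c/2) + C3*airybi(-c/2), c)


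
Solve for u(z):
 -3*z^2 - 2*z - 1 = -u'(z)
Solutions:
 u(z) = C1 + z^3 + z^2 + z


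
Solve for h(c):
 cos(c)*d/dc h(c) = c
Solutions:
 h(c) = C1 + Integral(c/cos(c), c)


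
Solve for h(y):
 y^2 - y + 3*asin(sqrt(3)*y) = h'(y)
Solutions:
 h(y) = C1 + y^3/3 - y^2/2 + 3*y*asin(sqrt(3)*y) + sqrt(3)*sqrt(1 - 3*y^2)


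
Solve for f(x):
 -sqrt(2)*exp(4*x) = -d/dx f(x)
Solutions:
 f(x) = C1 + sqrt(2)*exp(4*x)/4


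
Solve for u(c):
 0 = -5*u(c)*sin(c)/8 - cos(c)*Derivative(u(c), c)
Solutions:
 u(c) = C1*cos(c)^(5/8)


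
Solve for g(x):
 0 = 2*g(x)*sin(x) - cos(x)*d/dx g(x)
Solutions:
 g(x) = C1/cos(x)^2


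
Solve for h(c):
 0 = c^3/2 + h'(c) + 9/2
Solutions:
 h(c) = C1 - c^4/8 - 9*c/2


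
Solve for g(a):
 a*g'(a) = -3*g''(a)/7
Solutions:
 g(a) = C1 + C2*erf(sqrt(42)*a/6)


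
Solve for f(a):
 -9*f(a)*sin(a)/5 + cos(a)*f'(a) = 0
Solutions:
 f(a) = C1/cos(a)^(9/5)


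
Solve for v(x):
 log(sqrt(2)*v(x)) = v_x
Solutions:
 -2*Integral(1/(2*log(_y) + log(2)), (_y, v(x))) = C1 - x


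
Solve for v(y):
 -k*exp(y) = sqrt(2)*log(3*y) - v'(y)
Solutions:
 v(y) = C1 + k*exp(y) + sqrt(2)*y*log(y) + sqrt(2)*y*(-1 + log(3))


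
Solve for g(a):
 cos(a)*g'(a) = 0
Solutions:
 g(a) = C1


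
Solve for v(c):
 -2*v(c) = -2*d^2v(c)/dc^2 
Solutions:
 v(c) = C1*exp(-c) + C2*exp(c)


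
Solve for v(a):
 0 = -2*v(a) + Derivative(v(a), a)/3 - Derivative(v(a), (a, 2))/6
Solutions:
 v(a) = (C1*sin(sqrt(11)*a) + C2*cos(sqrt(11)*a))*exp(a)


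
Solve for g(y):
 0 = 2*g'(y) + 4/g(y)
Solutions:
 g(y) = -sqrt(C1 - 4*y)
 g(y) = sqrt(C1 - 4*y)


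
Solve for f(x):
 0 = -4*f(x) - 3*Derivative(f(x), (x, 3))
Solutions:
 f(x) = C3*exp(-6^(2/3)*x/3) + (C1*sin(2^(2/3)*3^(1/6)*x/2) + C2*cos(2^(2/3)*3^(1/6)*x/2))*exp(6^(2/3)*x/6)
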